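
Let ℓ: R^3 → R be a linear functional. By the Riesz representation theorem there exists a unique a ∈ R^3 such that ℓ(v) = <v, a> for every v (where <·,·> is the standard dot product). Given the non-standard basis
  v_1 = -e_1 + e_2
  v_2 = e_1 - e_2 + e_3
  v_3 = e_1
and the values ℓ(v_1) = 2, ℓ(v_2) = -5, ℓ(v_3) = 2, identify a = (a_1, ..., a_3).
a = (2, 4, -3)

Write a = (a_1, ..., a_3) in the standard basis. For each basis vector v_i, ℓ(v_i) = <v_i, a> is a linear equation in the a_j's. Collect the n equations into a matrix system V a = ℓ, where row i of V is v_i (expressed in the standard basis). Since V is invertible (lower-triangular with 1s on the diagonal, up to permutation), solve by back-substitution:
  V =
[[-1, 1, 0],
 [1, -1, 1],
 [1, 0, 0]]
  V a = (2, -5, 2)
Solving gives a = (2, 4, -3).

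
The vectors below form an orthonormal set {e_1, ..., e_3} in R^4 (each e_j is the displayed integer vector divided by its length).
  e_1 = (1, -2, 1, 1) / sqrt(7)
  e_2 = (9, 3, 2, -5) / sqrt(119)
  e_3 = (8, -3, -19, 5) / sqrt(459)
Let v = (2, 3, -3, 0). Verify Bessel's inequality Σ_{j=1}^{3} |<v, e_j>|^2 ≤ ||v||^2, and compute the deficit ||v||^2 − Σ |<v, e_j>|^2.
Σ |<v, e_j>|^2 = 530/27; ||v||^2 = 22; deficit = 64/27

Write each e_j = u_j / sqrt(<u_j, u_j>) where u_j is the displayed integer vector. Then <v, e_j> = <v, u_j> / sqrt(<u_j, u_j>), so |<v, e_j>|^2 = <v, u_j>^2 / <u_j, u_j>.
Coefficients: <v, e_1> = -7/sqrt(7), <v, e_2> = 21/sqrt(119), <v, e_3> = 64/sqrt(459).
Square and sum: Σ |<v, e_j>|^2 = 530/27.
Compute ||v||^2 = v·v = 22.
Deficit = 22 − 530/27 = 64/27 ≥ 0, confirming Bessel's inequality. (The deficit equals ||v − Σ <v,e_j> e_j||^2, the squared distance from v to span{e_j}.)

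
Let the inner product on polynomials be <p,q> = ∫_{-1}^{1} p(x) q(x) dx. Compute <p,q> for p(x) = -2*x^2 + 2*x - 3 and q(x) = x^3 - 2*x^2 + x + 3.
<p,q> = -214/15

Expand the product: p(x)·q(x) = -2*x^5 + 6*x^4 - 9*x^3 + 2*x^2 + 3*x - 9.
∫_{-1}^{1} of each monomial x^k gives [2/(k+1) if k even, 0 if k odd]. Integrating term-by-term (or equivalently evaluating the antiderivative F(x) = -x^6/3 + 6*x^5/5 - 9*x^4/4 + 2*x^3/3 + 3*x^2/2 - 9*x at the endpoints):
  F(1) − F(−1) = -493/60 − (121/20) = -214/15.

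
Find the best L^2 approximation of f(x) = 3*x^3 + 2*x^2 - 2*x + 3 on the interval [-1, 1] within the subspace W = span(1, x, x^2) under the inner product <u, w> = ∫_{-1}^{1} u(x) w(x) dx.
g(x) = 2*x^2 - x/5 + 3

The best approximation g ∈ W is the orthogonal projection of f onto W. Writing g = a_0 + a_1 x + a_2 x^2, the coefficients solve the normal equations G · a = b where
  G_{ij} = <φ_i, φ_j> and b_i = <f, φ_i>, with φ_0 = 1, φ_1 = x, φ_2 = x^2.
G =
  [2, 0, 2/3]
  [0, 2/3, 0]
  [2/3, 0, 2/5],
b = (22/3, -2/15, 14/5).
Solving gives a_0 = 3, a_1 = -1/5, a_2 = 2, so
  g(x) = 2*x^2 - x/5 + 3.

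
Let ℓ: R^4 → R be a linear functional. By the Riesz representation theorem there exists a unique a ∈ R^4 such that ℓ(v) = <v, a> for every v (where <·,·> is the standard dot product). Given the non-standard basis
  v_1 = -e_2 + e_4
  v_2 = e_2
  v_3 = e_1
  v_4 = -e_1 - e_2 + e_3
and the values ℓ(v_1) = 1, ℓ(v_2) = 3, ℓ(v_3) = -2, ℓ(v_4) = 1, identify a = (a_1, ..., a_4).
a = (-2, 3, 2, 4)

Write a = (a_1, ..., a_4) in the standard basis. For each basis vector v_i, ℓ(v_i) = <v_i, a> is a linear equation in the a_j's. Collect the n equations into a matrix system V a = ℓ, where row i of V is v_i (expressed in the standard basis). Since V is invertible (lower-triangular with 1s on the diagonal, up to permutation), solve by back-substitution:
  V =
[[0, -1, 0, 1],
 [0, 1, 0, 0],
 [1, 0, 0, 0],
 [-1, -1, 1, 0]]
  V a = (1, 3, -2, 1)
Solving gives a = (-2, 3, 2, 4).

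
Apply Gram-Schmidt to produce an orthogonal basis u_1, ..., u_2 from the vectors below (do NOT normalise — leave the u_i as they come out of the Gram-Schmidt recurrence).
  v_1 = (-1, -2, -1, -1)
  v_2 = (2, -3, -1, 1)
Orthogonal basis:
  u_1 = (-1, -2, -1, -1)
  u_2 = (18/7, -13/7, -3/7, 11/7)

Apply the Gram-Schmidt recurrence
  u_1 = v_1
  u_i = v_i − Σ_{j<i} ((v_i · u_j) / (u_j · u_j)) · u_j.

Step by step this gives:
  u_1 = (-1, -2, -1, -1)
  u_2 = (18/7, -13/7, -3/7, 11/7)

Orthogonality check:
  u_2 · u_1 = 0 (should be 0)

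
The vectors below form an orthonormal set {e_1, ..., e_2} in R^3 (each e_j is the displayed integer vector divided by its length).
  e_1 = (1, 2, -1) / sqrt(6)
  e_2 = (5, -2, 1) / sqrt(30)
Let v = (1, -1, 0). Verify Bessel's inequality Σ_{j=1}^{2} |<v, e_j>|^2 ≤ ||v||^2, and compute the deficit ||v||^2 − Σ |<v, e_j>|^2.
Σ |<v, e_j>|^2 = 9/5; ||v||^2 = 2; deficit = 1/5

Write each e_j = u_j / sqrt(<u_j, u_j>) where u_j is the displayed integer vector. Then <v, e_j> = <v, u_j> / sqrt(<u_j, u_j>), so |<v, e_j>|^2 = <v, u_j>^2 / <u_j, u_j>.
Coefficients: <v, e_1> = -1/sqrt(6), <v, e_2> = 7/sqrt(30).
Square and sum: Σ |<v, e_j>|^2 = 9/5.
Compute ||v||^2 = v·v = 2.
Deficit = 2 − 9/5 = 1/5 ≥ 0, confirming Bessel's inequality. (The deficit equals ||v − Σ <v,e_j> e_j||^2, the squared distance from v to span{e_j}.)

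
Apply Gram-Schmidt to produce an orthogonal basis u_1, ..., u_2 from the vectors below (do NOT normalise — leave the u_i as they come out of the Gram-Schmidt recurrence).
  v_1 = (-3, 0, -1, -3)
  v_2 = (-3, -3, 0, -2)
Orthogonal basis:
  u_1 = (-3, 0, -1, -3)
  u_2 = (-12/19, -3, 15/19, 7/19)

Apply the Gram-Schmidt recurrence
  u_1 = v_1
  u_i = v_i − Σ_{j<i} ((v_i · u_j) / (u_j · u_j)) · u_j.

Step by step this gives:
  u_1 = (-3, 0, -1, -3)
  u_2 = (-12/19, -3, 15/19, 7/19)

Orthogonality check:
  u_2 · u_1 = 0 (should be 0)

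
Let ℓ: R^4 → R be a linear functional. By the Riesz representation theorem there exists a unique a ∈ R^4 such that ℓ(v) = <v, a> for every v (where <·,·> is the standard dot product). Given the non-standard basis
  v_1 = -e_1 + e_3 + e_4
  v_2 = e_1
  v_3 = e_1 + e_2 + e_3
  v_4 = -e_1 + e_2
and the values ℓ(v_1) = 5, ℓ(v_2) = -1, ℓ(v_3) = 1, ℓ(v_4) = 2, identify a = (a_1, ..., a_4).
a = (-1, 1, 1, 3)

Write a = (a_1, ..., a_4) in the standard basis. For each basis vector v_i, ℓ(v_i) = <v_i, a> is a linear equation in the a_j's. Collect the n equations into a matrix system V a = ℓ, where row i of V is v_i (expressed in the standard basis). Since V is invertible (lower-triangular with 1s on the diagonal, up to permutation), solve by back-substitution:
  V =
[[-1, 0, 1, 1],
 [1, 0, 0, 0],
 [1, 1, 1, 0],
 [-1, 1, 0, 0]]
  V a = (5, -1, 1, 2)
Solving gives a = (-1, 1, 1, 3).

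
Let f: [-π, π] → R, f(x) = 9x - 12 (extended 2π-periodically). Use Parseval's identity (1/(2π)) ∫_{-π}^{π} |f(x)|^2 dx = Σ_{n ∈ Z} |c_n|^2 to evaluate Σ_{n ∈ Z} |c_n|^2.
Σ |c_n|^2 = 27π^2 + 144

Expand and integrate term by term over [-π, π]:
  ∫ (9x)^2 dx = 81·(2π^3/3); ∫ 2·9·(-12)·x dx = 0 (odd integrand); ∫ (-12)^2 dx = 144·2π.
So (1/(2π)) ∫_{-π}^{π} (9x - 12)^2 dx = 81π^2/3 + 144 = 27π^2 + 144.
Parseval ⇒ Σ |c_n|^2 = 27π^2 + 144.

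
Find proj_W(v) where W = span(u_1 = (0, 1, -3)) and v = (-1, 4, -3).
proj_W(v) = (0, 13/10, -39/10)

Set up U = [u_1 | ... | u_1] ∈ R^(3×1). The projector onto W = col(U) is P = U (U^T U)^(-1) U^T.
Compute U^T U =
  [10],
and U^T v = (13).
Solve U^T U · c = U^T v for the coefficients: c = (13/10). The projection is proj_W(v) = U c.
Check: (v - proj_W(v)) · u_1 = 0  (should be 0).
Result: proj_W(v) = (0, 13/10, -39/10).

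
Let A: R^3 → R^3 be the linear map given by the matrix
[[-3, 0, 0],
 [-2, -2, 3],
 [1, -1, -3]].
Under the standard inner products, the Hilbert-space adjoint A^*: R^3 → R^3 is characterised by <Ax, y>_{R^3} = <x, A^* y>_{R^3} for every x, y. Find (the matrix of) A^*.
A^* = A^T =
[[-3, -2, 1],
 [0, -2, -1],
 [0, 3, -3]]

For real matrices with standard dot products, the defining identity <Ax, y> = <x, A^* y> gives (Ax)^T y = x^T (A^*) y, i.e. x^T A^T y = x^T (A^*) y. Since this holds for all x, y, we must have A^* = A^T. Therefore
A^* =
[[-3, -2, 1],
 [0, -2, -1],
 [0, 3, -3]].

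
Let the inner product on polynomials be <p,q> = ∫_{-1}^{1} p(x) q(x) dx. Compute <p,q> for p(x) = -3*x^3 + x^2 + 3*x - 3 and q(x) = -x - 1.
<p,q> = 68/15

Expand the product: p(x)·q(x) = 3*x^4 + 2*x^3 - 4*x^2 + 3.
∫_{-1}^{1} of each monomial x^k gives [2/(k+1) if k even, 0 if k odd]. Integrating term-by-term (or equivalently evaluating the antiderivative F(x) = 3*x^5/5 + x^4/2 - 4*x^3/3 + 3*x at the endpoints):
  F(1) − F(−1) = 83/30 − (-53/30) = 68/15.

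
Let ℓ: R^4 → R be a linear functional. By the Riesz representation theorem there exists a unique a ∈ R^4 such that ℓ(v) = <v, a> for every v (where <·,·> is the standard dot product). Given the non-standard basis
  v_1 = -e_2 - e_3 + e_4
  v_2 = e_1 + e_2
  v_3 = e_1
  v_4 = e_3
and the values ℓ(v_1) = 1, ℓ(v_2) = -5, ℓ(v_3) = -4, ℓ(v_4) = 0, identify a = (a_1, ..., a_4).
a = (-4, -1, 0, 0)

Write a = (a_1, ..., a_4) in the standard basis. For each basis vector v_i, ℓ(v_i) = <v_i, a> is a linear equation in the a_j's. Collect the n equations into a matrix system V a = ℓ, where row i of V is v_i (expressed in the standard basis). Since V is invertible (lower-triangular with 1s on the diagonal, up to permutation), solve by back-substitution:
  V =
[[0, -1, -1, 1],
 [1, 1, 0, 0],
 [1, 0, 0, 0],
 [0, 0, 1, 0]]
  V a = (1, -5, -4, 0)
Solving gives a = (-4, -1, 0, 0).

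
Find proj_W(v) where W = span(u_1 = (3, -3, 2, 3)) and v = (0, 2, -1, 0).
proj_W(v) = (-24/31, 24/31, -16/31, -24/31)

Set up U = [u_1 | ... | u_1] ∈ R^(4×1). The projector onto W = col(U) is P = U (U^T U)^(-1) U^T.
Compute U^T U =
  [31],
and U^T v = (-8).
Solve U^T U · c = U^T v for the coefficients: c = (-8/31). The projection is proj_W(v) = U c.
Check: (v - proj_W(v)) · u_1 = 0  (should be 0).
Result: proj_W(v) = (-24/31, 24/31, -16/31, -24/31).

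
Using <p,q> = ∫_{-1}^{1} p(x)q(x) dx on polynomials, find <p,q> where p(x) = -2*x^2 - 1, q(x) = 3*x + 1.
<p,q> = -10/3

Expand the product: p(x)·q(x) = -6*x^3 - 2*x^2 - 3*x - 1.
∫_{-1}^{1} of each monomial x^k gives [2/(k+1) if k even, 0 if k odd]. Integrating term-by-term (or equivalently evaluating the antiderivative F(x) = -3*x^4/2 - 2*x^3/3 - 3*x^2/2 - x at the endpoints):
  F(1) − F(−1) = -14/3 − (-4/3) = -10/3.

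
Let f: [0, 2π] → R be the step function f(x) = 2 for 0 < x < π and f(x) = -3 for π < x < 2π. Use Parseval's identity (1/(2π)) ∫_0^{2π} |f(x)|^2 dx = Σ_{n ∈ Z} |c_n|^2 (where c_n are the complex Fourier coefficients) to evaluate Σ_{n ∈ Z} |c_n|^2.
Σ |c_n|^2 = 13/2

Parseval equates the L^2 energy of f (normalised by 1/(2π)) with the ℓ^2 sum of its Fourier coefficients: (1/(2π)) ∫_0^{2π} |f|^2 = Σ |c_n|^2.
Compute the left side: (1/(2π)) [∫_0^π 2^2 dx + ∫_π^{2π} (-3)^2 dx] = (1/(2π)) · (4π + 9π) = (4 + 9)/2 = 13/2.
So Σ_{n ∈ Z} |c_n|^2 = 13/2.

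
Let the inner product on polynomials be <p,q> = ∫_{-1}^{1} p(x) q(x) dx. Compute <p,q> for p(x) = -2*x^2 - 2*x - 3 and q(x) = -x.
<p,q> = 4/3

Expand the product: p(x)·q(x) = 2*x^3 + 2*x^2 + 3*x.
∫_{-1}^{1} of each monomial x^k gives [2/(k+1) if k even, 0 if k odd]. Integrating term-by-term (or equivalently evaluating the antiderivative F(x) = x^4/2 + 2*x^3/3 + 3*x^2/2 at the endpoints):
  F(1) − F(−1) = 8/3 − (4/3) = 4/3.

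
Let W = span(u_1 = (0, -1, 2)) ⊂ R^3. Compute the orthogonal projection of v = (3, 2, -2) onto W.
proj_W(v) = (0, 6/5, -12/5)

Set up U = [u_1 | ... | u_1] ∈ R^(3×1). The projector onto W = col(U) is P = U (U^T U)^(-1) U^T.
Compute U^T U =
  [5],
and U^T v = (-6).
Solve U^T U · c = U^T v for the coefficients: c = (-6/5). The projection is proj_W(v) = U c.
Check: (v - proj_W(v)) · u_1 = 0  (should be 0).
Result: proj_W(v) = (0, 6/5, -12/5).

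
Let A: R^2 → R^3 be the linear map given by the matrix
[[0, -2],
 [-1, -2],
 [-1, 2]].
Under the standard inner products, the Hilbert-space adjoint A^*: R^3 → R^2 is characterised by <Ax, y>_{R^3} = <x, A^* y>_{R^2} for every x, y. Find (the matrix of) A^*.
A^* = A^T =
[[0, -1, -1],
 [-2, -2, 2]]

For real matrices with standard dot products, the defining identity <Ax, y> = <x, A^* y> gives (Ax)^T y = x^T (A^*) y, i.e. x^T A^T y = x^T (A^*) y. Since this holds for all x, y, we must have A^* = A^T. Therefore
A^* =
[[0, -1, -1],
 [-2, -2, 2]].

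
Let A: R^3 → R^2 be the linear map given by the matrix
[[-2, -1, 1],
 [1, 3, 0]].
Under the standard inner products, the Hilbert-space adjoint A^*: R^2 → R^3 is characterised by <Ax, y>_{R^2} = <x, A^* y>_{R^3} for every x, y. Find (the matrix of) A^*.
A^* = A^T =
[[-2, 1],
 [-1, 3],
 [1, 0]]

For real matrices with standard dot products, the defining identity <Ax, y> = <x, A^* y> gives (Ax)^T y = x^T (A^*) y, i.e. x^T A^T y = x^T (A^*) y. Since this holds for all x, y, we must have A^* = A^T. Therefore
A^* =
[[-2, 1],
 [-1, 3],
 [1, 0]].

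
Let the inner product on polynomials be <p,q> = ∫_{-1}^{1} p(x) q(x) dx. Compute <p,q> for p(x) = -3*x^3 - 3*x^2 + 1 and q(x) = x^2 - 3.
<p,q> = -8/15

Expand the product: p(x)·q(x) = -3*x^5 - 3*x^4 + 9*x^3 + 10*x^2 - 3.
∫_{-1}^{1} of each monomial x^k gives [2/(k+1) if k even, 0 if k odd]. Integrating term-by-term (or equivalently evaluating the antiderivative F(x) = -x^6/2 - 3*x^5/5 + 9*x^4/4 + 10*x^3/3 - 3*x at the endpoints):
  F(1) − F(−1) = 89/60 − (121/60) = -8/15.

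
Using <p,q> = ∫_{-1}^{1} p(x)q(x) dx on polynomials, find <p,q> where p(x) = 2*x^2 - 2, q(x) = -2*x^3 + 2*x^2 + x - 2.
<p,q> = 64/15

Expand the product: p(x)·q(x) = -4*x^5 + 4*x^4 + 6*x^3 - 8*x^2 - 2*x + 4.
∫_{-1}^{1} of each monomial x^k gives [2/(k+1) if k even, 0 if k odd]. Integrating term-by-term (or equivalently evaluating the antiderivative F(x) = -2*x^6/3 + 4*x^5/5 + 3*x^4/2 - 8*x^3/3 - x^2 + 4*x at the endpoints):
  F(1) − F(−1) = 59/30 − (-23/10) = 64/15.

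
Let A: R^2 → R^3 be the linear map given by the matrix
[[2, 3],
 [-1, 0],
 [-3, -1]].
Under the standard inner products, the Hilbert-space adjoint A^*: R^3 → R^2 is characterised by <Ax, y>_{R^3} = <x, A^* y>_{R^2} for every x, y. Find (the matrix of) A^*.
A^* = A^T =
[[2, -1, -3],
 [3, 0, -1]]

For real matrices with standard dot products, the defining identity <Ax, y> = <x, A^* y> gives (Ax)^T y = x^T (A^*) y, i.e. x^T A^T y = x^T (A^*) y. Since this holds for all x, y, we must have A^* = A^T. Therefore
A^* =
[[2, -1, -3],
 [3, 0, -1]].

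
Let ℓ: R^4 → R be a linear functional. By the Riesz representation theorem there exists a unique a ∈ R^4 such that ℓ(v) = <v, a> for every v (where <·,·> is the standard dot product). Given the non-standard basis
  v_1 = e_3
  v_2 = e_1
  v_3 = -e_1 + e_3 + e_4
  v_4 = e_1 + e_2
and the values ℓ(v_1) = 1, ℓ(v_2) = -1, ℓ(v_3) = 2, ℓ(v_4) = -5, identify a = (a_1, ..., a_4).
a = (-1, -4, 1, 0)

Write a = (a_1, ..., a_4) in the standard basis. For each basis vector v_i, ℓ(v_i) = <v_i, a> is a linear equation in the a_j's. Collect the n equations into a matrix system V a = ℓ, where row i of V is v_i (expressed in the standard basis). Since V is invertible (lower-triangular with 1s on the diagonal, up to permutation), solve by back-substitution:
  V =
[[0, 0, 1, 0],
 [1, 0, 0, 0],
 [-1, 0, 1, 1],
 [1, 1, 0, 0]]
  V a = (1, -1, 2, -5)
Solving gives a = (-1, -4, 1, 0).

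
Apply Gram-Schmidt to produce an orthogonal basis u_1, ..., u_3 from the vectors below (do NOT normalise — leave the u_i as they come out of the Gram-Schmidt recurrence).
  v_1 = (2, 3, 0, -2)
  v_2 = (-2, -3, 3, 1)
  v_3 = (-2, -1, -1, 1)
Orthogonal basis:
  u_1 = (2, 3, 0, -2)
  u_2 = (-4/17, -6/17, 3, -13/17)
  u_3 = (-84/83, 40/83, -8/83, -24/83)

Apply the Gram-Schmidt recurrence
  u_1 = v_1
  u_i = v_i − Σ_{j<i} ((v_i · u_j) / (u_j · u_j)) · u_j.

Step by step this gives:
  u_1 = (2, 3, 0, -2)
  u_2 = (-4/17, -6/17, 3, -13/17)
  u_3 = (-84/83, 40/83, -8/83, -24/83)

Orthogonality check:
  u_2 · u_1 = 0 (should be 0)
  u_3 · u_1 = 0 (should be 0)
  u_3 · u_2 = 0 (should be 0)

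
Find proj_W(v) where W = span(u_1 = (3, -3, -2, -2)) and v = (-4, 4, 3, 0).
proj_W(v) = (-45/13, 45/13, 30/13, 30/13)

Set up U = [u_1 | ... | u_1] ∈ R^(4×1). The projector onto W = col(U) is P = U (U^T U)^(-1) U^T.
Compute U^T U =
  [26],
and U^T v = (-30).
Solve U^T U · c = U^T v for the coefficients: c = (-15/13). The projection is proj_W(v) = U c.
Check: (v - proj_W(v)) · u_1 = 0  (should be 0).
Result: proj_W(v) = (-45/13, 45/13, 30/13, 30/13).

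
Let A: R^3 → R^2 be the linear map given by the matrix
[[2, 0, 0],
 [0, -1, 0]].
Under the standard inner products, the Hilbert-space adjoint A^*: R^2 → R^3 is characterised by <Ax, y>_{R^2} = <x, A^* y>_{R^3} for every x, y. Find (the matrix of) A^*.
A^* = A^T =
[[2, 0],
 [0, -1],
 [0, 0]]

For real matrices with standard dot products, the defining identity <Ax, y> = <x, A^* y> gives (Ax)^T y = x^T (A^*) y, i.e. x^T A^T y = x^T (A^*) y. Since this holds for all x, y, we must have A^* = A^T. Therefore
A^* =
[[2, 0],
 [0, -1],
 [0, 0]].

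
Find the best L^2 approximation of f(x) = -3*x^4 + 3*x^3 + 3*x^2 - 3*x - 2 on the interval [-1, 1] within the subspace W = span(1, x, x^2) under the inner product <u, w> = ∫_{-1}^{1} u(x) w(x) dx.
g(x) = 3*x^2/7 - 6*x/5 - 61/35

The best approximation g ∈ W is the orthogonal projection of f onto W. Writing g = a_0 + a_1 x + a_2 x^2, the coefficients solve the normal equations G · a = b where
  G_{ij} = <φ_i, φ_j> and b_i = <f, φ_i>, with φ_0 = 1, φ_1 = x, φ_2 = x^2.
G =
  [2, 0, 2/3]
  [0, 2/3, 0]
  [2/3, 0, 2/5],
b = (-16/5, -4/5, -104/105).
Solving gives a_0 = -61/35, a_1 = -6/5, a_2 = 3/7, so
  g(x) = 3*x^2/7 - 6*x/5 - 61/35.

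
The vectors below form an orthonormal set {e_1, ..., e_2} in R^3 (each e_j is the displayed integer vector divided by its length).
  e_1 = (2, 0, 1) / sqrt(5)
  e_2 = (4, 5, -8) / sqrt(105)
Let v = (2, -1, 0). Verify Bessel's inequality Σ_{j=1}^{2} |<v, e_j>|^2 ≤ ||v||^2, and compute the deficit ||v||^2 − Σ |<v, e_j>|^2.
Σ |<v, e_j>|^2 = 23/7; ||v||^2 = 5; deficit = 12/7

Write each e_j = u_j / sqrt(<u_j, u_j>) where u_j is the displayed integer vector. Then <v, e_j> = <v, u_j> / sqrt(<u_j, u_j>), so |<v, e_j>|^2 = <v, u_j>^2 / <u_j, u_j>.
Coefficients: <v, e_1> = 4/sqrt(5), <v, e_2> = 3/sqrt(105).
Square and sum: Σ |<v, e_j>|^2 = 23/7.
Compute ||v||^2 = v·v = 5.
Deficit = 5 − 23/7 = 12/7 ≥ 0, confirming Bessel's inequality. (The deficit equals ||v − Σ <v,e_j> e_j||^2, the squared distance from v to span{e_j}.)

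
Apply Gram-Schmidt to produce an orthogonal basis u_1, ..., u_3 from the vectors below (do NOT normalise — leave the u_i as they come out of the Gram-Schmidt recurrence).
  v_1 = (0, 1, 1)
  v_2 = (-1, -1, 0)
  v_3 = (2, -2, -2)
Orthogonal basis:
  u_1 = (0, 1, 1)
  u_2 = (-1, -1/2, 1/2)
  u_3 = (2/3, -2/3, 2/3)

Apply the Gram-Schmidt recurrence
  u_1 = v_1
  u_i = v_i − Σ_{j<i} ((v_i · u_j) / (u_j · u_j)) · u_j.

Step by step this gives:
  u_1 = (0, 1, 1)
  u_2 = (-1, -1/2, 1/2)
  u_3 = (2/3, -2/3, 2/3)

Orthogonality check:
  u_2 · u_1 = 0 (should be 0)
  u_3 · u_1 = 0 (should be 0)
  u_3 · u_2 = 0 (should be 0)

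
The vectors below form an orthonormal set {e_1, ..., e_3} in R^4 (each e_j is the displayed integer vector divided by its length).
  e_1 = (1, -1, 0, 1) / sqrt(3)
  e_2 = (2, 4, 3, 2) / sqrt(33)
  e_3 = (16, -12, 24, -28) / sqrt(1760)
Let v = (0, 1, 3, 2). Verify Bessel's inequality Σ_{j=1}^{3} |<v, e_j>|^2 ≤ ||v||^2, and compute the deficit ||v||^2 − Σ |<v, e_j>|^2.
Σ |<v, e_j>|^2 = 91/10; ||v||^2 = 14; deficit = 49/10

Write each e_j = u_j / sqrt(<u_j, u_j>) where u_j is the displayed integer vector. Then <v, e_j> = <v, u_j> / sqrt(<u_j, u_j>), so |<v, e_j>|^2 = <v, u_j>^2 / <u_j, u_j>.
Coefficients: <v, e_1> = 1/sqrt(3), <v, e_2> = 17/sqrt(33), <v, e_3> = 4/sqrt(1760).
Square and sum: Σ |<v, e_j>|^2 = 91/10.
Compute ||v||^2 = v·v = 14.
Deficit = 14 − 91/10 = 49/10 ≥ 0, confirming Bessel's inequality. (The deficit equals ||v − Σ <v,e_j> e_j||^2, the squared distance from v to span{e_j}.)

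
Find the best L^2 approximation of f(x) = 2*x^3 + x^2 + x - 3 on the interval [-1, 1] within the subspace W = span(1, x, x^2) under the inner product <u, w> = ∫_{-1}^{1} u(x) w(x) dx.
g(x) = x^2 + 11*x/5 - 3

The best approximation g ∈ W is the orthogonal projection of f onto W. Writing g = a_0 + a_1 x + a_2 x^2, the coefficients solve the normal equations G · a = b where
  G_{ij} = <φ_i, φ_j> and b_i = <f, φ_i>, with φ_0 = 1, φ_1 = x, φ_2 = x^2.
G =
  [2, 0, 2/3]
  [0, 2/3, 0]
  [2/3, 0, 2/5],
b = (-16/3, 22/15, -8/5).
Solving gives a_0 = -3, a_1 = 11/5, a_2 = 1, so
  g(x) = x^2 + 11*x/5 - 3.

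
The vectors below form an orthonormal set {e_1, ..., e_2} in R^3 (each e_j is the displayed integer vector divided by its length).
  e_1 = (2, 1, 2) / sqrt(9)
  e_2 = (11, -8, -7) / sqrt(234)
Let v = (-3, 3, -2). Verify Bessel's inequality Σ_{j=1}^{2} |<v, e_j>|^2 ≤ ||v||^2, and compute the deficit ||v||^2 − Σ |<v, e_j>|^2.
Σ |<v, e_j>|^2 = 347/26; ||v||^2 = 22; deficit = 225/26

Write each e_j = u_j / sqrt(<u_j, u_j>) where u_j is the displayed integer vector. Then <v, e_j> = <v, u_j> / sqrt(<u_j, u_j>), so |<v, e_j>|^2 = <v, u_j>^2 / <u_j, u_j>.
Coefficients: <v, e_1> = -7/sqrt(9), <v, e_2> = -43/sqrt(234).
Square and sum: Σ |<v, e_j>|^2 = 347/26.
Compute ||v||^2 = v·v = 22.
Deficit = 22 − 347/26 = 225/26 ≥ 0, confirming Bessel's inequality. (The deficit equals ||v − Σ <v,e_j> e_j||^2, the squared distance from v to span{e_j}.)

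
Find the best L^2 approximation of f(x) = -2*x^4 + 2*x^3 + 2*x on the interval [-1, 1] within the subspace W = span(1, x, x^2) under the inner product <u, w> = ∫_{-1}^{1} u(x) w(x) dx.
g(x) = -12*x^2/7 + 16*x/5 + 6/35

The best approximation g ∈ W is the orthogonal projection of f onto W. Writing g = a_0 + a_1 x + a_2 x^2, the coefficients solve the normal equations G · a = b where
  G_{ij} = <φ_i, φ_j> and b_i = <f, φ_i>, with φ_0 = 1, φ_1 = x, φ_2 = x^2.
G =
  [2, 0, 2/3]
  [0, 2/3, 0]
  [2/3, 0, 2/5],
b = (-4/5, 32/15, -4/7).
Solving gives a_0 = 6/35, a_1 = 16/5, a_2 = -12/7, so
  g(x) = -12*x^2/7 + 16*x/5 + 6/35.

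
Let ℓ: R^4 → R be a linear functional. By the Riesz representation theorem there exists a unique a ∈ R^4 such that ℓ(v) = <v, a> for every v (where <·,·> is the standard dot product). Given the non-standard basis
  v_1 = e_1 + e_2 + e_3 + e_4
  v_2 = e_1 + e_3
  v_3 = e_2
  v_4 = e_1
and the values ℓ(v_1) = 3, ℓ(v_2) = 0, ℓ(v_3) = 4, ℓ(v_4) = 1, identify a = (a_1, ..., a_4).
a = (1, 4, -1, -1)

Write a = (a_1, ..., a_4) in the standard basis. For each basis vector v_i, ℓ(v_i) = <v_i, a> is a linear equation in the a_j's. Collect the n equations into a matrix system V a = ℓ, where row i of V is v_i (expressed in the standard basis). Since V is invertible (lower-triangular with 1s on the diagonal, up to permutation), solve by back-substitution:
  V =
[[1, 1, 1, 1],
 [1, 0, 1, 0],
 [0, 1, 0, 0],
 [1, 0, 0, 0]]
  V a = (3, 0, 4, 1)
Solving gives a = (1, 4, -1, -1).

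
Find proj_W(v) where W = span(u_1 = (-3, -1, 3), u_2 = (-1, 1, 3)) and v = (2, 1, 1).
proj_W(v) = (29/22, 37/22, 6/11)

Set up U = [u_1 | ... | u_2] ∈ R^(3×2). The projector onto W = col(U) is P = U (U^T U)^(-1) U^T.
Compute U^T U =
  [19, 11]
  [11, 11],
and U^T v = (-4, 2).
Solve U^T U · c = U^T v for the coefficients: c = (-3/4, 41/44). The projection is proj_W(v) = U c.
Check: (v - proj_W(v)) · u_1 = 0  (should be 0).
Check: (v - proj_W(v)) · u_2 = 0  (should be 0).
Result: proj_W(v) = (29/22, 37/22, 6/11).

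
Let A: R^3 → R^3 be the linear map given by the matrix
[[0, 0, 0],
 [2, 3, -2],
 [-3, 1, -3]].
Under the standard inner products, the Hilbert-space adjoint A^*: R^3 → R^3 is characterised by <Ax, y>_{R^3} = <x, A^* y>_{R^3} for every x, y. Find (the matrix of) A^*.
A^* = A^T =
[[0, 2, -3],
 [0, 3, 1],
 [0, -2, -3]]

For real matrices with standard dot products, the defining identity <Ax, y> = <x, A^* y> gives (Ax)^T y = x^T (A^*) y, i.e. x^T A^T y = x^T (A^*) y. Since this holds for all x, y, we must have A^* = A^T. Therefore
A^* =
[[0, 2, -3],
 [0, 3, 1],
 [0, -2, -3]].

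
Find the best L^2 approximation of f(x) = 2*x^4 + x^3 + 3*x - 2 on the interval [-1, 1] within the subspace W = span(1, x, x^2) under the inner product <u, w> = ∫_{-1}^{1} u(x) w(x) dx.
g(x) = 12*x^2/7 + 18*x/5 - 76/35

The best approximation g ∈ W is the orthogonal projection of f onto W. Writing g = a_0 + a_1 x + a_2 x^2, the coefficients solve the normal equations G · a = b where
  G_{ij} = <φ_i, φ_j> and b_i = <f, φ_i>, with φ_0 = 1, φ_1 = x, φ_2 = x^2.
G =
  [2, 0, 2/3]
  [0, 2/3, 0]
  [2/3, 0, 2/5],
b = (-16/5, 12/5, -16/21).
Solving gives a_0 = -76/35, a_1 = 18/5, a_2 = 12/7, so
  g(x) = 12*x^2/7 + 18*x/5 - 76/35.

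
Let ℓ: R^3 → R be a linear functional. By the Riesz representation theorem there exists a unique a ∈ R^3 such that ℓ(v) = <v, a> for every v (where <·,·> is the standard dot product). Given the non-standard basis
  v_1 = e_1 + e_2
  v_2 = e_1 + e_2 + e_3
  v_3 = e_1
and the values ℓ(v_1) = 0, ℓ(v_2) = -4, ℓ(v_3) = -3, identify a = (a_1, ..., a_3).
a = (-3, 3, -4)

Write a = (a_1, ..., a_3) in the standard basis. For each basis vector v_i, ℓ(v_i) = <v_i, a> is a linear equation in the a_j's. Collect the n equations into a matrix system V a = ℓ, where row i of V is v_i (expressed in the standard basis). Since V is invertible (lower-triangular with 1s on the diagonal, up to permutation), solve by back-substitution:
  V =
[[1, 1, 0],
 [1, 1, 1],
 [1, 0, 0]]
  V a = (0, -4, -3)
Solving gives a = (-3, 3, -4).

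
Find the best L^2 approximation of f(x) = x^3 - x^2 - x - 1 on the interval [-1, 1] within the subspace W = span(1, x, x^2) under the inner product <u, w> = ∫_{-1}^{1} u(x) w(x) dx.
g(x) = -x^2 - 2*x/5 - 1

The best approximation g ∈ W is the orthogonal projection of f onto W. Writing g = a_0 + a_1 x + a_2 x^2, the coefficients solve the normal equations G · a = b where
  G_{ij} = <φ_i, φ_j> and b_i = <f, φ_i>, with φ_0 = 1, φ_1 = x, φ_2 = x^2.
G =
  [2, 0, 2/3]
  [0, 2/3, 0]
  [2/3, 0, 2/5],
b = (-8/3, -4/15, -16/15).
Solving gives a_0 = -1, a_1 = -2/5, a_2 = -1, so
  g(x) = -x^2 - 2*x/5 - 1.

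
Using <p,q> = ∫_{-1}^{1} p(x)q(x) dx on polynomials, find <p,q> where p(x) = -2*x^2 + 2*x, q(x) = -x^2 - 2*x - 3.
<p,q> = 32/15

Expand the product: p(x)·q(x) = 2*x^4 + 2*x^3 + 2*x^2 - 6*x.
∫_{-1}^{1} of each monomial x^k gives [2/(k+1) if k even, 0 if k odd]. Integrating term-by-term (or equivalently evaluating the antiderivative F(x) = 2*x^5/5 + x^4/2 + 2*x^3/3 - 3*x^2 at the endpoints):
  F(1) − F(−1) = -43/30 − (-107/30) = 32/15.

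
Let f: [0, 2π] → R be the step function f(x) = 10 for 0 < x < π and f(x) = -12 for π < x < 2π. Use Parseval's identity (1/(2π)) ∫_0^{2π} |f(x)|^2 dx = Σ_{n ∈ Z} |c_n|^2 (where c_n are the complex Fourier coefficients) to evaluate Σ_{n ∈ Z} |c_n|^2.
Σ |c_n|^2 = 122

Parseval equates the L^2 energy of f (normalised by 1/(2π)) with the ℓ^2 sum of its Fourier coefficients: (1/(2π)) ∫_0^{2π} |f|^2 = Σ |c_n|^2.
Compute the left side: (1/(2π)) [∫_0^π 10^2 dx + ∫_π^{2π} (-12)^2 dx] = (1/(2π)) · (100π + 144π) = (100 + 144)/2 = 122.
So Σ_{n ∈ Z} |c_n|^2 = 122.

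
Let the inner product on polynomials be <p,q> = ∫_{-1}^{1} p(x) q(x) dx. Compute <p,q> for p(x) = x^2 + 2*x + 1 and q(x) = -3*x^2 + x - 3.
<p,q> = -148/15

Expand the product: p(x)·q(x) = -3*x^4 - 5*x^3 - 4*x^2 - 5*x - 3.
∫_{-1}^{1} of each monomial x^k gives [2/(k+1) if k even, 0 if k odd]. Integrating term-by-term (or equivalently evaluating the antiderivative F(x) = -3*x^5/5 - 5*x^4/4 - 4*x^3/3 - 5*x^2/2 - 3*x at the endpoints):
  F(1) − F(−1) = -521/60 − (71/60) = -148/15.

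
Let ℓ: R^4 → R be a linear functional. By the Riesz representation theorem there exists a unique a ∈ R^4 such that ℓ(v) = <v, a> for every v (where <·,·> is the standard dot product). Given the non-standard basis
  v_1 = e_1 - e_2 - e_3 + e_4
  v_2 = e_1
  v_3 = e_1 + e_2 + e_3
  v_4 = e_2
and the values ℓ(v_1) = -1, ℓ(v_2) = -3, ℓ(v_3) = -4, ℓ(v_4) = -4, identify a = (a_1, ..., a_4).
a = (-3, -4, 3, 1)

Write a = (a_1, ..., a_4) in the standard basis. For each basis vector v_i, ℓ(v_i) = <v_i, a> is a linear equation in the a_j's. Collect the n equations into a matrix system V a = ℓ, where row i of V is v_i (expressed in the standard basis). Since V is invertible (lower-triangular with 1s on the diagonal, up to permutation), solve by back-substitution:
  V =
[[1, -1, -1, 1],
 [1, 0, 0, 0],
 [1, 1, 1, 0],
 [0, 1, 0, 0]]
  V a = (-1, -3, -4, -4)
Solving gives a = (-3, -4, 3, 1).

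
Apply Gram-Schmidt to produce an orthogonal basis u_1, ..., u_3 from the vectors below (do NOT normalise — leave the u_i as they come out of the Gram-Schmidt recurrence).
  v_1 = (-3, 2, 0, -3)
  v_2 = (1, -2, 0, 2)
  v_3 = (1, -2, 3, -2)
Orthogonal basis:
  u_1 = (-3, 2, 0, -3)
  u_2 = (-17/22, -9/11, 0, 5/22)
  u_3 = (32/29, -48/29, 3, -64/29)

Apply the Gram-Schmidt recurrence
  u_1 = v_1
  u_i = v_i − Σ_{j<i} ((v_i · u_j) / (u_j · u_j)) · u_j.

Step by step this gives:
  u_1 = (-3, 2, 0, -3)
  u_2 = (-17/22, -9/11, 0, 5/22)
  u_3 = (32/29, -48/29, 3, -64/29)

Orthogonality check:
  u_2 · u_1 = 0 (should be 0)
  u_3 · u_1 = 0 (should be 0)
  u_3 · u_2 = 0 (should be 0)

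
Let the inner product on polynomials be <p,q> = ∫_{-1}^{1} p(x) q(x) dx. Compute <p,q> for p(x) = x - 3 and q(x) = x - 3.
<p,q> = 56/3

Expand the product: p(x)·q(x) = x^2 - 6*x + 9.
∫_{-1}^{1} of each monomial x^k gives [2/(k+1) if k even, 0 if k odd]. Integrating term-by-term (or equivalently evaluating the antiderivative F(x) = x^3/3 - 3*x^2 + 9*x at the endpoints):
  F(1) − F(−1) = 19/3 − (-37/3) = 56/3.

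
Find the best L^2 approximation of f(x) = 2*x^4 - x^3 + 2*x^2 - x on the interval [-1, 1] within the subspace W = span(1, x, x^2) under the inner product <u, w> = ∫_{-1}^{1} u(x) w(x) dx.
g(x) = 26*x^2/7 - 8*x/5 - 6/35

The best approximation g ∈ W is the orthogonal projection of f onto W. Writing g = a_0 + a_1 x + a_2 x^2, the coefficients solve the normal equations G · a = b where
  G_{ij} = <φ_i, φ_j> and b_i = <f, φ_i>, with φ_0 = 1, φ_1 = x, φ_2 = x^2.
G =
  [2, 0, 2/3]
  [0, 2/3, 0]
  [2/3, 0, 2/5],
b = (32/15, -16/15, 48/35).
Solving gives a_0 = -6/35, a_1 = -8/5, a_2 = 26/7, so
  g(x) = 26*x^2/7 - 8*x/5 - 6/35.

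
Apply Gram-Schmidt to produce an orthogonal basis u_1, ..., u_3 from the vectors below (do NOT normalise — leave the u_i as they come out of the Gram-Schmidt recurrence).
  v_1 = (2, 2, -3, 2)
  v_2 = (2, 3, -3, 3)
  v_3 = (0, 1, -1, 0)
Orthogonal basis:
  u_1 = (2, 2, -3, 2)
  u_2 = (-8/21, 13/21, 4/7, 13/21)
  u_3 = (-6/13, 1/2, -4/13, -1/2)

Apply the Gram-Schmidt recurrence
  u_1 = v_1
  u_i = v_i − Σ_{j<i} ((v_i · u_j) / (u_j · u_j)) · u_j.

Step by step this gives:
  u_1 = (2, 2, -3, 2)
  u_2 = (-8/21, 13/21, 4/7, 13/21)
  u_3 = (-6/13, 1/2, -4/13, -1/2)

Orthogonality check:
  u_2 · u_1 = 0 (should be 0)
  u_3 · u_1 = 0 (should be 0)
  u_3 · u_2 = 0 (should be 0)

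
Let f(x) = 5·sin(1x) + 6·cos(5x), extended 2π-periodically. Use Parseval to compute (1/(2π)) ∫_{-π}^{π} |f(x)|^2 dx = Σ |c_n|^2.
Σ |c_n|^2 = 61/2

Expand |f|^2 and use orthogonality of {sin(nx), cos(mx)} on [-π, π]:
  ∫_{-π}^{π} sin(nx)^2 dx = π, ∫ cos(mx)^2 dx = π, and cross terms integrate to 0.
So ∫_{-π}^{π} f(x)^2 dx = 5^2 · π + 6^2 · π = (25 + 36)π.
Divide by 2π: (25 + 36)/2 = 61/2.
By Parseval, this equals Σ |c_n|^2.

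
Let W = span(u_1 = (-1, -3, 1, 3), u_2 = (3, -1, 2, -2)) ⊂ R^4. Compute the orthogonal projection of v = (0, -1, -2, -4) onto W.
proj_W(v) = (173/172, 239/172, -33/172, -323/172)

Set up U = [u_1 | ... | u_2] ∈ R^(4×2). The projector onto W = col(U) is P = U (U^T U)^(-1) U^T.
Compute U^T U =
  [20, -4]
  [-4, 18],
and U^T v = (-11, 5).
Solve U^T U · c = U^T v for the coefficients: c = (-89/172, 7/43). The projection is proj_W(v) = U c.
Check: (v - proj_W(v)) · u_1 = 0  (should be 0).
Check: (v - proj_W(v)) · u_2 = 0  (should be 0).
Result: proj_W(v) = (173/172, 239/172, -33/172, -323/172).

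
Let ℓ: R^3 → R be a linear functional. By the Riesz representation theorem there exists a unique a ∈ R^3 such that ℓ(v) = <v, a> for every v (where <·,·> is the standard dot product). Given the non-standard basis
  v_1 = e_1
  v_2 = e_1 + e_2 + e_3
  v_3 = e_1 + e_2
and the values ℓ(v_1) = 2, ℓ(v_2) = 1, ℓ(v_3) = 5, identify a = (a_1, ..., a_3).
a = (2, 3, -4)

Write a = (a_1, ..., a_3) in the standard basis. For each basis vector v_i, ℓ(v_i) = <v_i, a> is a linear equation in the a_j's. Collect the n equations into a matrix system V a = ℓ, where row i of V is v_i (expressed in the standard basis). Since V is invertible (lower-triangular with 1s on the diagonal, up to permutation), solve by back-substitution:
  V =
[[1, 0, 0],
 [1, 1, 1],
 [1, 1, 0]]
  V a = (2, 1, 5)
Solving gives a = (2, 3, -4).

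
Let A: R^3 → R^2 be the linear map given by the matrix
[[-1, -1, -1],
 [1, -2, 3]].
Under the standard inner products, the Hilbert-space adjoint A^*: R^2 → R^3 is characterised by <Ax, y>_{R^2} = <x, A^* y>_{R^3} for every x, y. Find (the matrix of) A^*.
A^* = A^T =
[[-1, 1],
 [-1, -2],
 [-1, 3]]

For real matrices with standard dot products, the defining identity <Ax, y> = <x, A^* y> gives (Ax)^T y = x^T (A^*) y, i.e. x^T A^T y = x^T (A^*) y. Since this holds for all x, y, we must have A^* = A^T. Therefore
A^* =
[[-1, 1],
 [-1, -2],
 [-1, 3]].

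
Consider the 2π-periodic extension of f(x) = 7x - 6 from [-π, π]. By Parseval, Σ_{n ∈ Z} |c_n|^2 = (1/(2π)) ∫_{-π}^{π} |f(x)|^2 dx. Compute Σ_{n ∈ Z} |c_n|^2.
Σ |c_n|^2 = 49π^2/3 + 36

Expand and integrate term by term over [-π, π]:
  ∫ (7x)^2 dx = 49·(2π^3/3); ∫ 2·7·(-6)·x dx = 0 (odd integrand); ∫ (-6)^2 dx = 36·2π.
So (1/(2π)) ∫_{-π}^{π} (7x - 6)^2 dx = 49π^2/3 + 36 = 49π^2/3 + 36.
Parseval ⇒ Σ |c_n|^2 = 49π^2/3 + 36.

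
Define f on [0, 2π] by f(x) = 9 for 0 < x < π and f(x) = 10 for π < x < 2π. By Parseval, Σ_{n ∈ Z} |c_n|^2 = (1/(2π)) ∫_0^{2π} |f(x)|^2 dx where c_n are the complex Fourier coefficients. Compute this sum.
Σ |c_n|^2 = 181/2

Parseval equates the L^2 energy of f (normalised by 1/(2π)) with the ℓ^2 sum of its Fourier coefficients: (1/(2π)) ∫_0^{2π} |f|^2 = Σ |c_n|^2.
Compute the left side: (1/(2π)) [∫_0^π 9^2 dx + ∫_π^{2π} 10^2 dx] = (1/(2π)) · (81π + 100π) = (81 + 100)/2 = 181/2.
So Σ_{n ∈ Z} |c_n|^2 = 181/2.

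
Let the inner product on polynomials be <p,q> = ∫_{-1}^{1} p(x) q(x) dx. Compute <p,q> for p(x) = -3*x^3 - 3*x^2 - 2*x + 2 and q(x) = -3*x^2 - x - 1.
<p,q> = 2/15

Expand the product: p(x)·q(x) = 9*x^5 + 12*x^4 + 12*x^3 - x^2 - 2.
∫_{-1}^{1} of each monomial x^k gives [2/(k+1) if k even, 0 if k odd]. Integrating term-by-term (or equivalently evaluating the antiderivative F(x) = 3*x^6/2 + 12*x^5/5 + 3*x^4 - x^3/3 - 2*x at the endpoints):
  F(1) − F(−1) = 137/30 − (133/30) = 2/15.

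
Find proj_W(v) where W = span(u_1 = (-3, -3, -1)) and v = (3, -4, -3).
proj_W(v) = (-18/19, -18/19, -6/19)

Set up U = [u_1 | ... | u_1] ∈ R^(3×1). The projector onto W = col(U) is P = U (U^T U)^(-1) U^T.
Compute U^T U =
  [19],
and U^T v = (6).
Solve U^T U · c = U^T v for the coefficients: c = (6/19). The projection is proj_W(v) = U c.
Check: (v - proj_W(v)) · u_1 = 0  (should be 0).
Result: proj_W(v) = (-18/19, -18/19, -6/19).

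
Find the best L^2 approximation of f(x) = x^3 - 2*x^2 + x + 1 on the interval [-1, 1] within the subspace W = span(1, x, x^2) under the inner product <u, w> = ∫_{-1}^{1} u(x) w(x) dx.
g(x) = -2*x^2 + 8*x/5 + 1

The best approximation g ∈ W is the orthogonal projection of f onto W. Writing g = a_0 + a_1 x + a_2 x^2, the coefficients solve the normal equations G · a = b where
  G_{ij} = <φ_i, φ_j> and b_i = <f, φ_i>, with φ_0 = 1, φ_1 = x, φ_2 = x^2.
G =
  [2, 0, 2/3]
  [0, 2/3, 0]
  [2/3, 0, 2/5],
b = (2/3, 16/15, -2/15).
Solving gives a_0 = 1, a_1 = 8/5, a_2 = -2, so
  g(x) = -2*x^2 + 8*x/5 + 1.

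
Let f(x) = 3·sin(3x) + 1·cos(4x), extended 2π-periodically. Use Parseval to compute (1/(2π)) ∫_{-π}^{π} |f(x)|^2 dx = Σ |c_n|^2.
Σ |c_n|^2 = 5

Expand |f|^2 and use orthogonality of {sin(nx), cos(mx)} on [-π, π]:
  ∫_{-π}^{π} sin(nx)^2 dx = π, ∫ cos(mx)^2 dx = π, and cross terms integrate to 0.
So ∫_{-π}^{π} f(x)^2 dx = 3^2 · π + 1^2 · π = (9 + 1)π.
Divide by 2π: (9 + 1)/2 = 5.
By Parseval, this equals Σ |c_n|^2.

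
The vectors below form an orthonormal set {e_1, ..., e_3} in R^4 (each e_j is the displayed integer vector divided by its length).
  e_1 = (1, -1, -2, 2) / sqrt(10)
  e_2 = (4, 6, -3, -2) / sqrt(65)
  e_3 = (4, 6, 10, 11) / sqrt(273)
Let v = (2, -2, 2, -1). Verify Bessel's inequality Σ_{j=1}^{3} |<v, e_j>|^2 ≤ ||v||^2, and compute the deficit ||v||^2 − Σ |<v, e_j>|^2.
Σ |<v, e_j>|^2 = 31/21; ||v||^2 = 13; deficit = 242/21

Write each e_j = u_j / sqrt(<u_j, u_j>) where u_j is the displayed integer vector. Then <v, e_j> = <v, u_j> / sqrt(<u_j, u_j>), so |<v, e_j>|^2 = <v, u_j>^2 / <u_j, u_j>.
Coefficients: <v, e_1> = -2/sqrt(10), <v, e_2> = -8/sqrt(65), <v, e_3> = 5/sqrt(273).
Square and sum: Σ |<v, e_j>|^2 = 31/21.
Compute ||v||^2 = v·v = 13.
Deficit = 13 − 31/21 = 242/21 ≥ 0, confirming Bessel's inequality. (The deficit equals ||v − Σ <v,e_j> e_j||^2, the squared distance from v to span{e_j}.)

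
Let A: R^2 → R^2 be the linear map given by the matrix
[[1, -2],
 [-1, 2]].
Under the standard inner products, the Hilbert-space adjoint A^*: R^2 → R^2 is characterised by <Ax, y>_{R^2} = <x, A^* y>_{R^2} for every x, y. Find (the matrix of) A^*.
A^* = A^T =
[[1, -1],
 [-2, 2]]

For real matrices with standard dot products, the defining identity <Ax, y> = <x, A^* y> gives (Ax)^T y = x^T (A^*) y, i.e. x^T A^T y = x^T (A^*) y. Since this holds for all x, y, we must have A^* = A^T. Therefore
A^* =
[[1, -1],
 [-2, 2]].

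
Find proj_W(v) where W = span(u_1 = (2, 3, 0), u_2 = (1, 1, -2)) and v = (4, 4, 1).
proj_W(v) = (158/53, 248/53, 44/53)

Set up U = [u_1 | ... | u_2] ∈ R^(3×2). The projector onto W = col(U) is P = U (U^T U)^(-1) U^T.
Compute U^T U =
  [13, 5]
  [5, 6],
and U^T v = (20, 6).
Solve U^T U · c = U^T v for the coefficients: c = (90/53, -22/53). The projection is proj_W(v) = U c.
Check: (v - proj_W(v)) · u_1 = 0  (should be 0).
Check: (v - proj_W(v)) · u_2 = 0  (should be 0).
Result: proj_W(v) = (158/53, 248/53, 44/53).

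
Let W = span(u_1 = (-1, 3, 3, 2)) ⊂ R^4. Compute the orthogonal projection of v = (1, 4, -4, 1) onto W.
proj_W(v) = (-1/23, 3/23, 3/23, 2/23)

Set up U = [u_1 | ... | u_1] ∈ R^(4×1). The projector onto W = col(U) is P = U (U^T U)^(-1) U^T.
Compute U^T U =
  [23],
and U^T v = (1).
Solve U^T U · c = U^T v for the coefficients: c = (1/23). The projection is proj_W(v) = U c.
Check: (v - proj_W(v)) · u_1 = 0  (should be 0).
Result: proj_W(v) = (-1/23, 3/23, 3/23, 2/23).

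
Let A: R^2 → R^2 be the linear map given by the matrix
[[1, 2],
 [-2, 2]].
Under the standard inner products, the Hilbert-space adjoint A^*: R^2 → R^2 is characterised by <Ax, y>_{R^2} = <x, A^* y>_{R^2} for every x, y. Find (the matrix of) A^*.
A^* = A^T =
[[1, -2],
 [2, 2]]

For real matrices with standard dot products, the defining identity <Ax, y> = <x, A^* y> gives (Ax)^T y = x^T (A^*) y, i.e. x^T A^T y = x^T (A^*) y. Since this holds for all x, y, we must have A^* = A^T. Therefore
A^* =
[[1, -2],
 [2, 2]].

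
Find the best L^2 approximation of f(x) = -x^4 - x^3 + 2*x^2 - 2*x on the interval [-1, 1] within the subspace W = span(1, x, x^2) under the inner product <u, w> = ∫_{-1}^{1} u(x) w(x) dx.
g(x) = 8*x^2/7 - 13*x/5 + 3/35

The best approximation g ∈ W is the orthogonal projection of f onto W. Writing g = a_0 + a_1 x + a_2 x^2, the coefficients solve the normal equations G · a = b where
  G_{ij} = <φ_i, φ_j> and b_i = <f, φ_i>, with φ_0 = 1, φ_1 = x, φ_2 = x^2.
G =
  [2, 0, 2/3]
  [0, 2/3, 0]
  [2/3, 0, 2/5],
b = (14/15, -26/15, 18/35).
Solving gives a_0 = 3/35, a_1 = -13/5, a_2 = 8/7, so
  g(x) = 8*x^2/7 - 13*x/5 + 3/35.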